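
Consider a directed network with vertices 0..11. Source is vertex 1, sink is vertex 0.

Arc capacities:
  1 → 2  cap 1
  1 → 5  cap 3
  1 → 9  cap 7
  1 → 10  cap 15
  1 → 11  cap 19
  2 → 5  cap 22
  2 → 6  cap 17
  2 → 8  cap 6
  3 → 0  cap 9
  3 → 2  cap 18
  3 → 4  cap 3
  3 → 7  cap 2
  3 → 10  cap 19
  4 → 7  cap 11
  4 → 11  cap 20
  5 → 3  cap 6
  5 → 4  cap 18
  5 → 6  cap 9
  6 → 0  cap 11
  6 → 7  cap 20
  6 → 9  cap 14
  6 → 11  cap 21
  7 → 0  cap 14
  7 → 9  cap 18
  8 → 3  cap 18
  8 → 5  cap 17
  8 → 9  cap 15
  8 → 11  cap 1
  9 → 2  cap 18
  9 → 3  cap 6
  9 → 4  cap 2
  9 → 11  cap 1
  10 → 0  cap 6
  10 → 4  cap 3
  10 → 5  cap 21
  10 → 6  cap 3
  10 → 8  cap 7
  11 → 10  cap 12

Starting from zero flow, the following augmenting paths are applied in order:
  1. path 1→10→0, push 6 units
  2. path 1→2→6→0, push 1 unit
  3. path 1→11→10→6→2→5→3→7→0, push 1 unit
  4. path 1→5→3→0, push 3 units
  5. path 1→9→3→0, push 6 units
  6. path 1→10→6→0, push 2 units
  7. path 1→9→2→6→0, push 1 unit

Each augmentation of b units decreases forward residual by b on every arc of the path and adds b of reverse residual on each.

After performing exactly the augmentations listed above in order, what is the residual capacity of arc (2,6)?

Residual capacity of (2,6): 16

after path 1 (1→10→0, push 6): res(2,6)=17
after path 2 (1→2→6→0, push 1): res(2,6)=16
after path 3 (1→11→10→6→2→5→3→7→0, push 1): res(2,6)=17
after path 4 (1→5→3→0, push 3): res(2,6)=17
after path 5 (1→9→3→0, push 6): res(2,6)=17
after path 6 (1→10→6→0, push 2): res(2,6)=17
after path 7 (1→9→2→6→0, push 1): res(2,6)=16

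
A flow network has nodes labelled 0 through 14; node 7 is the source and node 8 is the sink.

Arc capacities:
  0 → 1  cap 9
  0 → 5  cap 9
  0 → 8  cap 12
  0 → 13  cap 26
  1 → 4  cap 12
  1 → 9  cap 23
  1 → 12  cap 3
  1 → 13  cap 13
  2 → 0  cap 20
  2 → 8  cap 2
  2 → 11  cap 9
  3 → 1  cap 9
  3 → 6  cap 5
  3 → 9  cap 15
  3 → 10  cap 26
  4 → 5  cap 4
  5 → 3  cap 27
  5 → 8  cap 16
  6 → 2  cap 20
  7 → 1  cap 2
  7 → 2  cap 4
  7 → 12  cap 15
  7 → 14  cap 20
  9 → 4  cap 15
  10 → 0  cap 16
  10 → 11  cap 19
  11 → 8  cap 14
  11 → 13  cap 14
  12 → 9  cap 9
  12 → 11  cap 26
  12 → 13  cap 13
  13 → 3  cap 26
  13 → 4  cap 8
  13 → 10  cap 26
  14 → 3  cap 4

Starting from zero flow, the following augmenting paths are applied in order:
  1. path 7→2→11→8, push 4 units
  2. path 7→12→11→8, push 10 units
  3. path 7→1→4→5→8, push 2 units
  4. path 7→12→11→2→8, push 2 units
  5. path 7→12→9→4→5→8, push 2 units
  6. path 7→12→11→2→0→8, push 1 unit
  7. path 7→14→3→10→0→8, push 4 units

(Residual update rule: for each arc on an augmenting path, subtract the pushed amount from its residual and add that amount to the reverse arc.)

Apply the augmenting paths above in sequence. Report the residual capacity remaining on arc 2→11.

after path 1 (7→2→11→8, push 4): res(2,11)=5
after path 2 (7→12→11→8, push 10): res(2,11)=5
after path 3 (7→1→4→5→8, push 2): res(2,11)=5
after path 4 (7→12→11→2→8, push 2): res(2,11)=7
after path 5 (7→12→9→4→5→8, push 2): res(2,11)=7
after path 6 (7→12→11→2→0→8, push 1): res(2,11)=8
after path 7 (7→14→3→10→0→8, push 4): res(2,11)=8

Residual capacity of (2,11): 8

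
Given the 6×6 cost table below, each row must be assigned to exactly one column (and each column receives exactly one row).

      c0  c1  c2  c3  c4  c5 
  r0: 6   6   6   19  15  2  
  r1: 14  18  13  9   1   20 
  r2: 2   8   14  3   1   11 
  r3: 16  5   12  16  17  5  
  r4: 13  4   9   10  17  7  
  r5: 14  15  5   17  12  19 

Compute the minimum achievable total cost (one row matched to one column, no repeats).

optimal assignment: row0→col0 (cost 6), row1→col4 (cost 1), row2→col3 (cost 3), row3→col5 (cost 5), row4→col1 (cost 4), row5→col2 (cost 5)
total = 6 + 1 + 3 + 5 + 4 + 5 = 24

Minimum assignment cost: 24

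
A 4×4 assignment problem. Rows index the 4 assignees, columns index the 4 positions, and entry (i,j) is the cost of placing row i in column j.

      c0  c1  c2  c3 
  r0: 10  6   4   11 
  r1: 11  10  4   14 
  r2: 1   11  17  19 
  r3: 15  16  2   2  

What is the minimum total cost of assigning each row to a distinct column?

optimal assignment: row0→col1 (cost 6), row1→col2 (cost 4), row2→col0 (cost 1), row3→col3 (cost 2)
total = 6 + 4 + 1 + 2 = 13

Minimum assignment cost: 13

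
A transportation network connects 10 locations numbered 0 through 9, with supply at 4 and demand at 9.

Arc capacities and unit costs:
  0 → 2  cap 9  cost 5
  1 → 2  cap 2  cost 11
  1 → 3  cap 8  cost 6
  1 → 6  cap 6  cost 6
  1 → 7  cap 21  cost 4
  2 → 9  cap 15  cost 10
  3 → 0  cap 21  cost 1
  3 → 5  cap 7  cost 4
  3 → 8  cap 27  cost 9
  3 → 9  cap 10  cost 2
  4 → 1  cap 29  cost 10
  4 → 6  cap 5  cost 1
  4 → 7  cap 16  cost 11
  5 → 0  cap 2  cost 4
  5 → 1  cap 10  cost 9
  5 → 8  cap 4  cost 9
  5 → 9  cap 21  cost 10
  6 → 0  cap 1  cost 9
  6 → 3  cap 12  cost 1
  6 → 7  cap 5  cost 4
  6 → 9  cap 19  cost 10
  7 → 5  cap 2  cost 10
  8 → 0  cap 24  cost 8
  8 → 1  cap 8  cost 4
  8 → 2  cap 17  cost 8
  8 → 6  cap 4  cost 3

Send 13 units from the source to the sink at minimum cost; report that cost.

Minimum cost for 13 units: 185

shortest-cost path #1: 4→6→3→9 push 5 @ unit cost 4 (adds 20)
shortest-cost path #2: 4→1→3→9 push 5 @ unit cost 18 (adds 90)
shortest-cost path #3: 4→1→3→6→9 push 3 @ unit cost 25 (adds 75)
total cost = 185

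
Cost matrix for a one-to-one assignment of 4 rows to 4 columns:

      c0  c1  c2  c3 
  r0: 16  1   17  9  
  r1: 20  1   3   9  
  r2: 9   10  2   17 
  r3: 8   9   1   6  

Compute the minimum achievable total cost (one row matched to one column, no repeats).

Minimum assignment cost: 19

optimal assignment: row0→col1 (cost 1), row1→col2 (cost 3), row2→col0 (cost 9), row3→col3 (cost 6)
total = 1 + 3 + 9 + 6 = 19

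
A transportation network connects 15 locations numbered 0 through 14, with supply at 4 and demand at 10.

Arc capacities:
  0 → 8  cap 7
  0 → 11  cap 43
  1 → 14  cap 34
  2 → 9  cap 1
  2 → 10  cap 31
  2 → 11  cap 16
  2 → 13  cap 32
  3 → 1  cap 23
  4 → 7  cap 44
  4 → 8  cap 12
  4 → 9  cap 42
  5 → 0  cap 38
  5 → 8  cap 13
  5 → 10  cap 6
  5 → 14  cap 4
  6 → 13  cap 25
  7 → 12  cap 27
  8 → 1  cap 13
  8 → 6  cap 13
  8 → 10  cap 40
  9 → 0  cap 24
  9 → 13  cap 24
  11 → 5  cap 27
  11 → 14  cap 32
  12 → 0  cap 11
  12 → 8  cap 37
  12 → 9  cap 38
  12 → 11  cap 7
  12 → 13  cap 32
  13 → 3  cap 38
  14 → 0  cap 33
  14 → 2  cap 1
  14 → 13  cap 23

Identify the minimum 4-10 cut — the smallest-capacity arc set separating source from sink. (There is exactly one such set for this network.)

augment #1: 4→8→10 push 12
augment #2: 4→7→12→8→10 push 27
augment #3: 4→9→0→8→10 push 1
augment #4: 4→9→0→11→5→10 push 6
augment #5: 4→9→0→11→14→2→10 push 1
max flow = 47; residual-reachable set from 4 gives S-side
cut edges (S→T): {(5,10), (8,10), (14,2)} total cap 47

Min-cut arcs: {(5,10), (8,10), (14,2)} (total capacity 47)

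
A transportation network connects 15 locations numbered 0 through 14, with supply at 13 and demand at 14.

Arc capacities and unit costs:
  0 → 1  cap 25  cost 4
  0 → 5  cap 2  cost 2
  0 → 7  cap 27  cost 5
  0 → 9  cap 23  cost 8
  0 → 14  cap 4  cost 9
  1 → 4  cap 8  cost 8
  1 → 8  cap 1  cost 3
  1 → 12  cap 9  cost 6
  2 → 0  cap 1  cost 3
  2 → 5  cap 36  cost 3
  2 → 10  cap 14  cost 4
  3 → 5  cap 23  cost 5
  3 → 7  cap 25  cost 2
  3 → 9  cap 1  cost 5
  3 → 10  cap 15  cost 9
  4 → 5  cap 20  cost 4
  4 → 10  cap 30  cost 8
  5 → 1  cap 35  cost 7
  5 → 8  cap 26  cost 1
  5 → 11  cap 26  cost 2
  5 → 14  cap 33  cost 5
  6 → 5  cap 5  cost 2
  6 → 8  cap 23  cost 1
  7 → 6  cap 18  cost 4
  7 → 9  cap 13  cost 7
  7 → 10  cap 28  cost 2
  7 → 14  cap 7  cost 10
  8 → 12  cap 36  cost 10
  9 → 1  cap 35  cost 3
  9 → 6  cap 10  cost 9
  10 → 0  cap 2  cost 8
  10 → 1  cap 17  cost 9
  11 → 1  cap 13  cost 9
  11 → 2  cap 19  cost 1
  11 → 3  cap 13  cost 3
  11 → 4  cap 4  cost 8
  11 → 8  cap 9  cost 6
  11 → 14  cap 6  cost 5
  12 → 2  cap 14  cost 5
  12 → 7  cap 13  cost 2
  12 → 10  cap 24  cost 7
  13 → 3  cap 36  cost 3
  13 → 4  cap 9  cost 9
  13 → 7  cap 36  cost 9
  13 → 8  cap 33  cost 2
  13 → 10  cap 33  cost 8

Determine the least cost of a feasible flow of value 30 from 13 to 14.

shortest-cost path #1: 13→3→5→14 push 23 @ unit cost 13 (adds 299)
shortest-cost path #2: 13→3→7→14 push 7 @ unit cost 15 (adds 105)
total cost = 404

Minimum cost for 30 units: 404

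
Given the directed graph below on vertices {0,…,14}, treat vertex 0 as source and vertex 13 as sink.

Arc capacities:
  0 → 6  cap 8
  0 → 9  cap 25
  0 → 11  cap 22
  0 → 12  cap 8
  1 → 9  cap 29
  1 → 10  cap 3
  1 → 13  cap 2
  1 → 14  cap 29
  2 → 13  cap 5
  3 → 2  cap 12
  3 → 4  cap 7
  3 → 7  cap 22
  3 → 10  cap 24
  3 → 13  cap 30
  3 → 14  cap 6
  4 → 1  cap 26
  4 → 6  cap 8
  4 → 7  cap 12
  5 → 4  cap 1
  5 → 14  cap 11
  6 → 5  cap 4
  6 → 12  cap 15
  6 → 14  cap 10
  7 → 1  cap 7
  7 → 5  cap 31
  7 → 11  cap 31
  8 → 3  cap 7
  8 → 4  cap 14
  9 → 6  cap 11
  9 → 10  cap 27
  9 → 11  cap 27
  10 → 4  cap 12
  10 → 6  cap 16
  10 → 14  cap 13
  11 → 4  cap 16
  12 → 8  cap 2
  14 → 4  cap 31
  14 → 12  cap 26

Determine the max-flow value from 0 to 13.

augment #1: 0→11→4→1→13 bottleneck 2, total now 2
augment #2: 0→12→8→3→13 bottleneck 2, total now 4

Maximum flow value: 4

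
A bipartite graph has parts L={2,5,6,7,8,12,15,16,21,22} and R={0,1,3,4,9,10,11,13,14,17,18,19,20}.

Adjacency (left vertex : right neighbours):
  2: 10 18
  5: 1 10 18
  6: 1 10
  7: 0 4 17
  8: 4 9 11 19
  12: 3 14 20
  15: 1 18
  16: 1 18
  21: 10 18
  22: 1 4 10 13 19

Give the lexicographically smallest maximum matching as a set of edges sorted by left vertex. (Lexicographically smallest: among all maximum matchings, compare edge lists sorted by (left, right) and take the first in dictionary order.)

|M| = 7 (so the lex-smallest maximum matching has 7 edges)
process left vertices in ascending order; for each, take the smallest-labelled available neighbour that still permits 7 edges overall, or leave it unmatched if none does
lex-smallest matching: {2-10, 5-1, 7-0, 8-4, 12-3, 15-18, 22-13}

Lex-smallest maximum matching: {(2,10), (5,1), (7,0), (8,4), (12,3), (15,18), (22,13)}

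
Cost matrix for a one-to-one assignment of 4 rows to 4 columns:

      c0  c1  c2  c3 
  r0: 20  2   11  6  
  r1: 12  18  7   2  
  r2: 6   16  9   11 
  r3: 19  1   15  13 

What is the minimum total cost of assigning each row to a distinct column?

Minimum assignment cost: 20

one of 2 optimal assignments: row0→col2 (cost 11), row1→col3 (cost 2), row2→col0 (cost 6), row3→col1 (cost 1)
total = 11 + 2 + 6 + 1 = 20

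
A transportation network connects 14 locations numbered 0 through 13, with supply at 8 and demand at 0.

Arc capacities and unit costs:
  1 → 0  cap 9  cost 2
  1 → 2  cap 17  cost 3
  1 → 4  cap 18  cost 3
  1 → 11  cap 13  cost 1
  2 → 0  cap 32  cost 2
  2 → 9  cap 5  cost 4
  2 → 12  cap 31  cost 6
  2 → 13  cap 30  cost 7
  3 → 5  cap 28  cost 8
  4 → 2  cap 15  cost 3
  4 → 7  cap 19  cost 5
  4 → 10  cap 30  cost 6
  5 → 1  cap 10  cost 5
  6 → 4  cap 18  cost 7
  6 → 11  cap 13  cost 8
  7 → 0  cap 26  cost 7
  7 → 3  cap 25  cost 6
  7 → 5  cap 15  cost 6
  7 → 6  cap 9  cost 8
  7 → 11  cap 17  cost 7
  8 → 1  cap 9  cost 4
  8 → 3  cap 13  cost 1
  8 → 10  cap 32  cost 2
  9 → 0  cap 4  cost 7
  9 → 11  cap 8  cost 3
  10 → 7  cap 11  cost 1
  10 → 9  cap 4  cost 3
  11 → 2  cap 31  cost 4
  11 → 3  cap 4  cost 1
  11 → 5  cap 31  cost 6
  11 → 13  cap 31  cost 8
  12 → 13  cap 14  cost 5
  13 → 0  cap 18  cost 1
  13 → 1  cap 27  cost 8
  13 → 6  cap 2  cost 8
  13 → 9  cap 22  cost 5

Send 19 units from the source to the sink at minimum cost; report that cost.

Minimum cost for 19 units: 154

shortest-cost path #1: 8→1→0 push 9 @ unit cost 6 (adds 54)
shortest-cost path #2: 8→10→7→0 push 10 @ unit cost 10 (adds 100)
total cost = 154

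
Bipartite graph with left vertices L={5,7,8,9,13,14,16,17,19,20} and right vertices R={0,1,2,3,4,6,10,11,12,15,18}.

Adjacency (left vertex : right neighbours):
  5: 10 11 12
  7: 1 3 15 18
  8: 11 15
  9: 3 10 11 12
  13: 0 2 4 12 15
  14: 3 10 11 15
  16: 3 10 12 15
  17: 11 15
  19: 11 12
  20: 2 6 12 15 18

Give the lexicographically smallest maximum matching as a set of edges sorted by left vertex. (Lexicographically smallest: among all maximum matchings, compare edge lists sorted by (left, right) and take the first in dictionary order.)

|M| = 8 (so the lex-smallest maximum matching has 8 edges)
process left vertices in ascending order; for each, take the smallest-labelled available neighbour that still permits 8 edges overall, or leave it unmatched if none does
lex-smallest matching: {5-10, 7-1, 8-11, 9-3, 13-0, 14-15, 16-12, 20-2}

Lex-smallest maximum matching: {(5,10), (7,1), (8,11), (9,3), (13,0), (14,15), (16,12), (20,2)}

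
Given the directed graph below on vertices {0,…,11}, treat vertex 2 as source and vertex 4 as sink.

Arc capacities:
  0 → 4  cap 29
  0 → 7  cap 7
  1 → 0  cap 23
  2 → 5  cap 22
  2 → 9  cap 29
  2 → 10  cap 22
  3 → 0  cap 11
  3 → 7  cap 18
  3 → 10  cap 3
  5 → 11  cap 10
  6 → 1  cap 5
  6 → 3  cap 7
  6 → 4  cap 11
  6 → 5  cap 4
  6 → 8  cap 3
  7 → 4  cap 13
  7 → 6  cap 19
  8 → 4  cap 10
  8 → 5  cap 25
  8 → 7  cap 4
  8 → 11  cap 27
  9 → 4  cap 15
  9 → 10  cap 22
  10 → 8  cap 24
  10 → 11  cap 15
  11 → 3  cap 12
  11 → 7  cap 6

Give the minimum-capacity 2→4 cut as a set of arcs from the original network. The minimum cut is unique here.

augment #1: 2→9→4 push 15
augment #2: 2→10→8→4 push 10
augment #3: 2→5→11→7→4 push 6
augment #4: 2→10→8→7→4 push 4
augment #5: 2→5→11→3→0→4 push 4
augment #6: 2→10→11→3→0→4 push 7
augment #7: 2→10→11→3→7→4 push 1
max flow = 47; residual-reachable set from 2 gives S-side
cut edges (S→T): {(8,4), (8,7), (9,4), (11,3), (11,7)} total cap 47

Min-cut arcs: {(8,4), (8,7), (9,4), (11,3), (11,7)} (total capacity 47)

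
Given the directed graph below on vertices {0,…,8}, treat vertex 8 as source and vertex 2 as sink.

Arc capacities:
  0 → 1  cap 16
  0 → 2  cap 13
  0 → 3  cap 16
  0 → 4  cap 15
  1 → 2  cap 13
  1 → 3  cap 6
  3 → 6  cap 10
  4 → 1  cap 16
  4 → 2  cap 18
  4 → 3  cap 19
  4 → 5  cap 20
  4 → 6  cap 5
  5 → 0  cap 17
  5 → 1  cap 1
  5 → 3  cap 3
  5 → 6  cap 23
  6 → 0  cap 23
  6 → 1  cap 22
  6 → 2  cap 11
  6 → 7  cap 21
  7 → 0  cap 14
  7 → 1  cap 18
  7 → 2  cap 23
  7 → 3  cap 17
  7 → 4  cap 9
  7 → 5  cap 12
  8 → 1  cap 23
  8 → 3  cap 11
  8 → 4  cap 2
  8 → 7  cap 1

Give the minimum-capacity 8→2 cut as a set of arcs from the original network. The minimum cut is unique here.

Min-cut arcs: {(1,2), (3,6), (8,4), (8,7)} (total capacity 26)

augment #1: 8→1→2 push 13
augment #2: 8→4→2 push 2
augment #3: 8→7→2 push 1
augment #4: 8→3→6→2 push 10
max flow = 26; residual-reachable set from 8 gives S-side
cut edges (S→T): {(1,2), (3,6), (8,4), (8,7)} total cap 26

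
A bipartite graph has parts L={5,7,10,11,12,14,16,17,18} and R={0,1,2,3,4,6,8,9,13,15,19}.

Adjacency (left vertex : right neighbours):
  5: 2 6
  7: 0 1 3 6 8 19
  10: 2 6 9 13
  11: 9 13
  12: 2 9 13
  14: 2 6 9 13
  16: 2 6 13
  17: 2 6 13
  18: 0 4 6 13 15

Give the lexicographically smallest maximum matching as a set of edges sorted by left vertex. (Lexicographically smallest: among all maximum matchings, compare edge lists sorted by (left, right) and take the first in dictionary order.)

Lex-smallest maximum matching: {(5,2), (7,0), (10,6), (11,9), (12,13), (18,4)}

|M| = 6 (so the lex-smallest maximum matching has 6 edges)
process left vertices in ascending order; for each, take the smallest-labelled available neighbour that still permits 6 edges overall, or leave it unmatched if none does
lex-smallest matching: {5-2, 7-0, 10-6, 11-9, 12-13, 18-4}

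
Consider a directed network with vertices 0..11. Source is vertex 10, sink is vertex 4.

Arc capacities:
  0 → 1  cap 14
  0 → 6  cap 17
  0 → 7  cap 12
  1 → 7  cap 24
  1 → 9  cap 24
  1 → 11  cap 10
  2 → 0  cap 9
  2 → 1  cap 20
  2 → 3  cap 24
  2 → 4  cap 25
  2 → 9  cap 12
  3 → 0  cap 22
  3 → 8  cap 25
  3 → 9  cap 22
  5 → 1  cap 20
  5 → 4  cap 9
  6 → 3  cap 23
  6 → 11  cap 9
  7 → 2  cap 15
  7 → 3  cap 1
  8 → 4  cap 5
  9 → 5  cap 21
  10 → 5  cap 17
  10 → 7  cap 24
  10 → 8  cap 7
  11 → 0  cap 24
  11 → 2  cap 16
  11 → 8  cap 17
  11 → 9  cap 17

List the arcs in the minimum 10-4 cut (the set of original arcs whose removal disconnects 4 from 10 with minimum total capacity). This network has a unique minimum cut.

augment #1: 10→5→4 push 9
augment #2: 10→8→4 push 5
augment #3: 10→7→2→4 push 15
augment #4: 10→5→1→11→2→4 push 8
augment #5: 10→7→3→0→1→11→2→4 push 1
max flow = 38; residual-reachable set from 10 gives S-side
cut edges (S→T): {(7,2), (7,3), (8,4), (10,5)} total cap 38

Min-cut arcs: {(7,2), (7,3), (8,4), (10,5)} (total capacity 38)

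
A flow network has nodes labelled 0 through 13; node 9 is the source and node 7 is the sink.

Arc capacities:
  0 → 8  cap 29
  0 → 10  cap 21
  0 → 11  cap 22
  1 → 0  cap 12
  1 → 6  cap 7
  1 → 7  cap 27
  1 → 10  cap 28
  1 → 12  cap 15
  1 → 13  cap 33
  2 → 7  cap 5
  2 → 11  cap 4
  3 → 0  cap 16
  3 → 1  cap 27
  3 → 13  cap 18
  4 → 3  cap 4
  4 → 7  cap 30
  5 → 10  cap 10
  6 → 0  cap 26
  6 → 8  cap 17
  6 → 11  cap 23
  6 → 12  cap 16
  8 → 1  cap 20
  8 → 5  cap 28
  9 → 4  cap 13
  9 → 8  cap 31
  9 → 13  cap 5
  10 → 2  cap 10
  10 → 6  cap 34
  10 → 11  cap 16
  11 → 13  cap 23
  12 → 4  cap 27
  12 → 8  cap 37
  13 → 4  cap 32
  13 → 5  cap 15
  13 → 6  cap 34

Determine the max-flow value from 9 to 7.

augment #1: 9→4→7 bottleneck 13, total now 13
augment #2: 9→8→1→7 bottleneck 20, total now 33
augment #3: 9→13→4→7 bottleneck 5, total now 38
augment #4: 9→8→5→10→2→7 bottleneck 5, total now 43
augment #5: 9→8→5→10→6→12→4→7 bottleneck 5, total now 48

Maximum flow value: 48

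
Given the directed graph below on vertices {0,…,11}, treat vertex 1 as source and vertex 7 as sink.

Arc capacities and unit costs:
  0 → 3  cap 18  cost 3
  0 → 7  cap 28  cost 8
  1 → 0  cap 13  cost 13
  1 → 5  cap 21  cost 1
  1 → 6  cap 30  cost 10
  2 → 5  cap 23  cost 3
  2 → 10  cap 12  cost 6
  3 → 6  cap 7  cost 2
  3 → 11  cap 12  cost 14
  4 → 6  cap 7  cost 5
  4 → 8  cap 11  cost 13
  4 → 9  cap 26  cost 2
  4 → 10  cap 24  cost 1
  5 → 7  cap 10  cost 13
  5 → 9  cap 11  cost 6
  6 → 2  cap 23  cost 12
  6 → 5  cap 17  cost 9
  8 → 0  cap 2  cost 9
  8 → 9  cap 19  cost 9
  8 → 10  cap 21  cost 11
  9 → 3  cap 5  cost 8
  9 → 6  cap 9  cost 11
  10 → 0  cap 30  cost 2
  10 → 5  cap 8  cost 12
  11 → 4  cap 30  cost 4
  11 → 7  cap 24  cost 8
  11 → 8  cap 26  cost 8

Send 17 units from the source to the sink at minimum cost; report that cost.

shortest-cost path #1: 1→5→7 push 10 @ unit cost 14 (adds 140)
shortest-cost path #2: 1→0→7 push 7 @ unit cost 21 (adds 147)
total cost = 287

Minimum cost for 17 units: 287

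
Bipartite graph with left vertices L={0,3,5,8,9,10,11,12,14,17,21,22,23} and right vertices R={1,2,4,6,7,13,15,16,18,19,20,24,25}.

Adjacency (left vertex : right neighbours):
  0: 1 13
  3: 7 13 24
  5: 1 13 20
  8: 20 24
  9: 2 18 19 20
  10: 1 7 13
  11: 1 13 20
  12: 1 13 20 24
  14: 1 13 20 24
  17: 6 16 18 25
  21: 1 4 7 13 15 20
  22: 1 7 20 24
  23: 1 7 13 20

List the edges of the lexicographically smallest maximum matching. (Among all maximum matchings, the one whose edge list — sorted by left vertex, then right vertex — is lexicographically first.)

|M| = 8 (so the lex-smallest maximum matching has 8 edges)
process left vertices in ascending order; for each, take the smallest-labelled available neighbour that still permits 8 edges overall, or leave it unmatched if none does
lex-smallest matching: {0-1, 3-7, 5-13, 8-20, 9-2, 12-24, 17-6, 21-4}

Lex-smallest maximum matching: {(0,1), (3,7), (5,13), (8,20), (9,2), (12,24), (17,6), (21,4)}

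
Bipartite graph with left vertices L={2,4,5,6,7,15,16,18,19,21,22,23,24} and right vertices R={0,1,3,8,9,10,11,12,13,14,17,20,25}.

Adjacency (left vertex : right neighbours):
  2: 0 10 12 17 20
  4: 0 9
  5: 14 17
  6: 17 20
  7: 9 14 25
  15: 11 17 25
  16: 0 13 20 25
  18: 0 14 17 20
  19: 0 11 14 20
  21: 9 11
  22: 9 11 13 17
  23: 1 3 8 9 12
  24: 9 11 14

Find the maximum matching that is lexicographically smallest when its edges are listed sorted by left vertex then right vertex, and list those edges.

Lex-smallest maximum matching: {(2,10), (4,0), (5,14), (6,17), (7,9), (15,11), (16,25), (18,20), (22,13), (23,1)}

|M| = 10 (so the lex-smallest maximum matching has 10 edges)
process left vertices in ascending order; for each, take the smallest-labelled available neighbour that still permits 10 edges overall, or leave it unmatched if none does
lex-smallest matching: {2-10, 4-0, 5-14, 6-17, 7-9, 15-11, 16-25, 18-20, 22-13, 23-1}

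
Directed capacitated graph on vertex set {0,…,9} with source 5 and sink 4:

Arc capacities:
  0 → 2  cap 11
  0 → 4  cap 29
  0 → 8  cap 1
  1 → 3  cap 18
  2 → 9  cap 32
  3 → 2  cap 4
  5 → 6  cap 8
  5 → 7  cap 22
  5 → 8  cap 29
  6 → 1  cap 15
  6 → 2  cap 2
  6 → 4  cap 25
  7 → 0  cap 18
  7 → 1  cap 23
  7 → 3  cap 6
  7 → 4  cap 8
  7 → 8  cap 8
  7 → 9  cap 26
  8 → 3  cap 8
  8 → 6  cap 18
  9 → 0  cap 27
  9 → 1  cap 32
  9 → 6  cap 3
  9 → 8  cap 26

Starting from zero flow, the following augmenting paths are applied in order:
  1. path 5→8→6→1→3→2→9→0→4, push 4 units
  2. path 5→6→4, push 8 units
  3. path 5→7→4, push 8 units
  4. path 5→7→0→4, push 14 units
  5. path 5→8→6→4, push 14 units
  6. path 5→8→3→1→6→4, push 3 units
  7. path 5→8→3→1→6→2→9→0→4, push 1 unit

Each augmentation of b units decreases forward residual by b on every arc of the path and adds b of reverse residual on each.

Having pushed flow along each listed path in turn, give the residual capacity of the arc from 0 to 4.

Residual capacity of (0,4): 10

after path 1 (5→8→6→1→3→2→9→0→4, push 4): res(0,4)=25
after path 2 (5→6→4, push 8): res(0,4)=25
after path 3 (5→7→4, push 8): res(0,4)=25
after path 4 (5→7→0→4, push 14): res(0,4)=11
after path 5 (5→8→6→4, push 14): res(0,4)=11
after path 6 (5→8→3→1→6→4, push 3): res(0,4)=11
after path 7 (5→8→3→1→6→2→9→0→4, push 1): res(0,4)=10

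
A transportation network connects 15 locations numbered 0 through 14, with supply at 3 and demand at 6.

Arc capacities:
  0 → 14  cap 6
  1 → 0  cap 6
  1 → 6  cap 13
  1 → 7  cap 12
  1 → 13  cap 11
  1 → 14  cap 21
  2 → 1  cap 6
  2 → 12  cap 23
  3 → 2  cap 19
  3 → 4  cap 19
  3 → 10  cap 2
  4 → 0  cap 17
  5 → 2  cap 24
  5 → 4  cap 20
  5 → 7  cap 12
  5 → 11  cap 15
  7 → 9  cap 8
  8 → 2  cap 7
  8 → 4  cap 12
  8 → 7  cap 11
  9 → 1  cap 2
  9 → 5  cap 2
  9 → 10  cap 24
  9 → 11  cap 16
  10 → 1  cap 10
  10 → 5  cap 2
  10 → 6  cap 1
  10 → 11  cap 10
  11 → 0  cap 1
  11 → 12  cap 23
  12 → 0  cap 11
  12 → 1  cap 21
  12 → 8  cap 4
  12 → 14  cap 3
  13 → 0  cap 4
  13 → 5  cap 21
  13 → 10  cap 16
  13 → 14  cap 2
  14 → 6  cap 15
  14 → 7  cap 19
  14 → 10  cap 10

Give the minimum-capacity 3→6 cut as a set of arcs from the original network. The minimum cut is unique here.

Min-cut arcs: {(0,14), (3,2), (3,10)} (total capacity 27)

augment #1: 3→10→6 push 1
augment #2: 3→2→1→6 push 6
augment #3: 3→10→1→6 push 1
augment #4: 3→2→12→1→6 push 6
augment #5: 3→2→12→14→6 push 3
augment #6: 3→4→0→14→6 push 6
augment #7: 3→2→12→1→14→6 push 4
max flow = 27; residual-reachable set from 3 gives S-side
cut edges (S→T): {(0,14), (3,2), (3,10)} total cap 27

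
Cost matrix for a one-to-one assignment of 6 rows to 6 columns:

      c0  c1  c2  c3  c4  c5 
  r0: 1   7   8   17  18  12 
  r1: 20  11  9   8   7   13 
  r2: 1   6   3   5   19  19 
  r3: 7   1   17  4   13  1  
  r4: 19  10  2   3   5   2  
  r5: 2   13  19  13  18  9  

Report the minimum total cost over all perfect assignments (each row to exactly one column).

optimal assignment: row0→col1 (cost 7), row1→col4 (cost 7), row2→col2 (cost 3), row3→col5 (cost 1), row4→col3 (cost 3), row5→col0 (cost 2)
total = 7 + 7 + 3 + 1 + 3 + 2 = 23

Minimum assignment cost: 23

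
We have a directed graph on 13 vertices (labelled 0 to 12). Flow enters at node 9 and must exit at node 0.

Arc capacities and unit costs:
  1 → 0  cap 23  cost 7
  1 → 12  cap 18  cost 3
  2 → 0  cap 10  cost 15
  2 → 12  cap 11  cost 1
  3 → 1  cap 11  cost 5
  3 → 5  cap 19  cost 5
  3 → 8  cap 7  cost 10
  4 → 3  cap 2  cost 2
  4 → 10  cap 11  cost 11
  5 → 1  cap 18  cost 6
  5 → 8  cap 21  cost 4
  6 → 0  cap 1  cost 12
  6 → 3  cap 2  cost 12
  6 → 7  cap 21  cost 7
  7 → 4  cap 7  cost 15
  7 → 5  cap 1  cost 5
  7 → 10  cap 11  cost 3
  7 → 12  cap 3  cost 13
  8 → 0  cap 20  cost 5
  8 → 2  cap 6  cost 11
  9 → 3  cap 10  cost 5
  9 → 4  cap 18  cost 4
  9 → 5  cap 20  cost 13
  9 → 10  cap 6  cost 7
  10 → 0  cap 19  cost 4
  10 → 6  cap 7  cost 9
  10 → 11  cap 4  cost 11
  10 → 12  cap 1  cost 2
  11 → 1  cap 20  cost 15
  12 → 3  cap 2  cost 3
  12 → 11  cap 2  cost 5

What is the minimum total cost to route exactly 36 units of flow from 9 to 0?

shortest-cost path #1: 9→10→0 push 6 @ unit cost 11 (adds 66)
shortest-cost path #2: 9→3→1→0 push 10 @ unit cost 17 (adds 170)
shortest-cost path #3: 9→4→3→1→0 push 1 @ unit cost 18 (adds 18)
shortest-cost path #4: 9→4→10→0 push 11 @ unit cost 19 (adds 209)
shortest-cost path #5: 9→4→3→5→8→0 push 1 @ unit cost 20 (adds 20)
shortest-cost path #6: 9→5→8→0 push 7 @ unit cost 22 (adds 154)
total cost = 637

Minimum cost for 36 units: 637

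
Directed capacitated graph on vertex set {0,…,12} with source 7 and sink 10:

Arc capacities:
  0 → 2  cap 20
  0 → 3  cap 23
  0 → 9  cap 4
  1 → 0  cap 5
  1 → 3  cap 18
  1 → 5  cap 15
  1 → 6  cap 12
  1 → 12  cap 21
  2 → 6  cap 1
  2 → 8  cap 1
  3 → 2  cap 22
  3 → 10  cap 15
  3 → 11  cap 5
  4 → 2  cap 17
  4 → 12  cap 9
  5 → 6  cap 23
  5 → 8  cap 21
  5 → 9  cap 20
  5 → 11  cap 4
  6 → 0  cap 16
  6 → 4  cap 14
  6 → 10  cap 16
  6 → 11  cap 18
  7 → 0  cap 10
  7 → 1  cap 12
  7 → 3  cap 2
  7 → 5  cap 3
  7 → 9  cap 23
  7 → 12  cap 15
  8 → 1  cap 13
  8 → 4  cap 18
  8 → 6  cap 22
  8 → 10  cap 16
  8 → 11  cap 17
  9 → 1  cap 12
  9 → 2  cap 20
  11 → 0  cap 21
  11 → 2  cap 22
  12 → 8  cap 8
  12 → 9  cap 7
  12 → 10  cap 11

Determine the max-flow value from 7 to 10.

Maximum flow value: 56

augment #1: 7→3→10 bottleneck 2, total now 2
augment #2: 7→12→10 bottleneck 11, total now 13
augment #3: 7→0→3→10 bottleneck 10, total now 23
augment #4: 7→1→3→10 bottleneck 3, total now 26
augment #5: 7→1→6→10 bottleneck 9, total now 35
augment #6: 7→5→6→10 bottleneck 3, total now 38
augment #7: 7→12→8→10 bottleneck 4, total now 42
augment #8: 7→9→1→6→10 bottleneck 3, total now 45
augment #9: 7→9→2→6→10 bottleneck 1, total now 46
augment #10: 7→9→2→8→10 bottleneck 1, total now 47
augment #11: 7→9→1→5→8→10 bottleneck 9, total now 56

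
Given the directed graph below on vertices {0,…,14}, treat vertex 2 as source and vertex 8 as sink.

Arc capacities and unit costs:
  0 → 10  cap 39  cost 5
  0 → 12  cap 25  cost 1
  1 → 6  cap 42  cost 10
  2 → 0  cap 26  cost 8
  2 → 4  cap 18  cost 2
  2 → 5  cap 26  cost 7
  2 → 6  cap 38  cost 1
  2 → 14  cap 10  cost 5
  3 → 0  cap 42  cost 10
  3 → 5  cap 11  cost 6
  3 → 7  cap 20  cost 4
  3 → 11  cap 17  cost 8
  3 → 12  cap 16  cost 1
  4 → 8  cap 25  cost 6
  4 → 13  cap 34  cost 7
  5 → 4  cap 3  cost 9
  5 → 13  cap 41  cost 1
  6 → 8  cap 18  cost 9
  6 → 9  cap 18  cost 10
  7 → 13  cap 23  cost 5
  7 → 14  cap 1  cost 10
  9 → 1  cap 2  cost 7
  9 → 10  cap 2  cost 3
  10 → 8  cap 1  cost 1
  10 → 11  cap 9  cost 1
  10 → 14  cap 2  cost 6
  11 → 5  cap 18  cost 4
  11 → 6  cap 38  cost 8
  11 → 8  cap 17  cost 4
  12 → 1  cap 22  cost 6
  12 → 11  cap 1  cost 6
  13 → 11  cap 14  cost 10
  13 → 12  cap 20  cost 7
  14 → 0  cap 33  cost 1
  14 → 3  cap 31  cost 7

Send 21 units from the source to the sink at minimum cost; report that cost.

Minimum cost for 21 units: 174

shortest-cost path #1: 2→4→8 push 18 @ unit cost 8 (adds 144)
shortest-cost path #2: 2→6→8 push 3 @ unit cost 10 (adds 30)
total cost = 174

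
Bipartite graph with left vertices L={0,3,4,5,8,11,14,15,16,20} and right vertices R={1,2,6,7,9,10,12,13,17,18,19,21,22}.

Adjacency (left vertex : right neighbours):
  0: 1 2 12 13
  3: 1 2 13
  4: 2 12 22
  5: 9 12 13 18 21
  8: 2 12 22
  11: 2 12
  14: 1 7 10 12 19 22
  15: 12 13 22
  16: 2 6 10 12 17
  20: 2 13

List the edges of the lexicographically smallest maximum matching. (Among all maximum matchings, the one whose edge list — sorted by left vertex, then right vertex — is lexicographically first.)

|M| = 8 (so the lex-smallest maximum matching has 8 edges)
process left vertices in ascending order; for each, take the smallest-labelled available neighbour that still permits 8 edges overall, or leave it unmatched if none does
lex-smallest matching: {0-1, 3-2, 4-12, 5-9, 8-22, 14-7, 15-13, 16-6}

Lex-smallest maximum matching: {(0,1), (3,2), (4,12), (5,9), (8,22), (14,7), (15,13), (16,6)}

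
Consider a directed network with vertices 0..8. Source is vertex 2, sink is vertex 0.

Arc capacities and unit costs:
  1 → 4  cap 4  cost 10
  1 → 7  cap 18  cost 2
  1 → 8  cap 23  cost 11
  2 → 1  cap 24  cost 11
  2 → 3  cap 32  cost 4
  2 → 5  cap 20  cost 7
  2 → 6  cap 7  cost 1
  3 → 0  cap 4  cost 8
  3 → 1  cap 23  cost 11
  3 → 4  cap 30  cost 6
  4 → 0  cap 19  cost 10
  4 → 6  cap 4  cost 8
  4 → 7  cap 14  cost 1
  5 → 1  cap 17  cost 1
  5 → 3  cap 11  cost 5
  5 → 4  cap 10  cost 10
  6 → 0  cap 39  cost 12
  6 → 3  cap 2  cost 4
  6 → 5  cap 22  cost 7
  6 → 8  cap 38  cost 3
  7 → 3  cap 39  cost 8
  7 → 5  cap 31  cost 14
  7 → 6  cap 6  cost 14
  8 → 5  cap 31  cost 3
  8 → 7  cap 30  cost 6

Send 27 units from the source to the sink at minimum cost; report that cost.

shortest-cost path #1: 2→3→0 push 4 @ unit cost 12 (adds 48)
shortest-cost path #2: 2→6→0 push 7 @ unit cost 13 (adds 91)
shortest-cost path #3: 2→3→4→0 push 16 @ unit cost 20 (adds 320)
total cost = 459

Minimum cost for 27 units: 459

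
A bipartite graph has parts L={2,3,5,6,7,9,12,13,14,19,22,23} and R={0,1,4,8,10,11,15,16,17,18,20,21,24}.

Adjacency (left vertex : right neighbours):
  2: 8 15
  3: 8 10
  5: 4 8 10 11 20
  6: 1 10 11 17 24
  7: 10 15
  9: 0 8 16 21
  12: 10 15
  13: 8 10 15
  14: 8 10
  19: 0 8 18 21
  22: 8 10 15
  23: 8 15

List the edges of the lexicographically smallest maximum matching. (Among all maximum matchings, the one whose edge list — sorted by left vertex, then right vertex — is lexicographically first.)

Lex-smallest maximum matching: {(2,8), (3,10), (5,4), (6,1), (7,15), (9,0), (19,18)}

|M| = 7 (so the lex-smallest maximum matching has 7 edges)
process left vertices in ascending order; for each, take the smallest-labelled available neighbour that still permits 7 edges overall, or leave it unmatched if none does
lex-smallest matching: {2-8, 3-10, 5-4, 6-1, 7-15, 9-0, 19-18}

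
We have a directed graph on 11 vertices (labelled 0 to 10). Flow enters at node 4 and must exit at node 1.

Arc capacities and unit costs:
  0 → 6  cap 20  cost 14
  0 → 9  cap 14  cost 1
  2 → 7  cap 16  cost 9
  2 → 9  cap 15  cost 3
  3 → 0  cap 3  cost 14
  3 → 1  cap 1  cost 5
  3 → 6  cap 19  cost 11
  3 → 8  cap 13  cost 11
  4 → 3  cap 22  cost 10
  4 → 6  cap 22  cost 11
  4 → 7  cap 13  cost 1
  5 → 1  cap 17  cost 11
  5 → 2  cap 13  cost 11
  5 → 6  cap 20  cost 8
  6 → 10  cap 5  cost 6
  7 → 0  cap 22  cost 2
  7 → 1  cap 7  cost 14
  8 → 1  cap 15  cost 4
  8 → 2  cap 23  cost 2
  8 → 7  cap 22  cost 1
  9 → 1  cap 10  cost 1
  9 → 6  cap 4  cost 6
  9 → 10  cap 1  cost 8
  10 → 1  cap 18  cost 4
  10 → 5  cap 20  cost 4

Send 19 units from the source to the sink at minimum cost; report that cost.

shortest-cost path #1: 4→7→0→9→1 push 10 @ unit cost 5 (adds 50)
shortest-cost path #2: 4→7→1 push 3 @ unit cost 15 (adds 45)
shortest-cost path #3: 4→3→1 push 1 @ unit cost 15 (adds 15)
shortest-cost path #4: 4→6→10→1 push 5 @ unit cost 21 (adds 105)
total cost = 215

Minimum cost for 19 units: 215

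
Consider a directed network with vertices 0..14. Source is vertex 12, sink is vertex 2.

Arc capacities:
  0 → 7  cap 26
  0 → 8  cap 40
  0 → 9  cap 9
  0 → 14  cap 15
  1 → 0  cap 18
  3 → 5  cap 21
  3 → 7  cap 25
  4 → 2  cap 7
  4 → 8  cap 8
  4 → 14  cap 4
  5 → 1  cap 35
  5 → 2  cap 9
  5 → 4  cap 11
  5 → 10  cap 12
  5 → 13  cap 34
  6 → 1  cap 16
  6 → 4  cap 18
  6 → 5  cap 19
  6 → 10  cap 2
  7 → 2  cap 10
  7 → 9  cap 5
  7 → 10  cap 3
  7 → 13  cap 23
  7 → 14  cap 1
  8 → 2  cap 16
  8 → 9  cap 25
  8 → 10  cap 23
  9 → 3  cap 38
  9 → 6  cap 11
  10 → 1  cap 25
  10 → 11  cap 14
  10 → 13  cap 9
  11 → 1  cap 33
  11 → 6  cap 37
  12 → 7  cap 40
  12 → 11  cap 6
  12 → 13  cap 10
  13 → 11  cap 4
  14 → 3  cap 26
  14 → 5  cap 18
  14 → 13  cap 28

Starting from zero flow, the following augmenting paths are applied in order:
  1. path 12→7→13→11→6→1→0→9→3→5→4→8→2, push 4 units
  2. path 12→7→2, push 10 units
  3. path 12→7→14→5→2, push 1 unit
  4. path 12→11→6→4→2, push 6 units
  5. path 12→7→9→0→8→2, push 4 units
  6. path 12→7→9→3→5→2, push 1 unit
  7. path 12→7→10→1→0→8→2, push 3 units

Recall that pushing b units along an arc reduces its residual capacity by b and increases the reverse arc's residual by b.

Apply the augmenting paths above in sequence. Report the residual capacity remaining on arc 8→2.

after path 1 (12→7→13→11→6→1→0→9→3→5→4→8→2, push 4): res(8,2)=12
after path 2 (12→7→2, push 10): res(8,2)=12
after path 3 (12→7→14→5→2, push 1): res(8,2)=12
after path 4 (12→11→6→4→2, push 6): res(8,2)=12
after path 5 (12→7→9→0→8→2, push 4): res(8,2)=8
after path 6 (12→7→9→3→5→2, push 1): res(8,2)=8
after path 7 (12→7→10→1→0→8→2, push 3): res(8,2)=5

Residual capacity of (8,2): 5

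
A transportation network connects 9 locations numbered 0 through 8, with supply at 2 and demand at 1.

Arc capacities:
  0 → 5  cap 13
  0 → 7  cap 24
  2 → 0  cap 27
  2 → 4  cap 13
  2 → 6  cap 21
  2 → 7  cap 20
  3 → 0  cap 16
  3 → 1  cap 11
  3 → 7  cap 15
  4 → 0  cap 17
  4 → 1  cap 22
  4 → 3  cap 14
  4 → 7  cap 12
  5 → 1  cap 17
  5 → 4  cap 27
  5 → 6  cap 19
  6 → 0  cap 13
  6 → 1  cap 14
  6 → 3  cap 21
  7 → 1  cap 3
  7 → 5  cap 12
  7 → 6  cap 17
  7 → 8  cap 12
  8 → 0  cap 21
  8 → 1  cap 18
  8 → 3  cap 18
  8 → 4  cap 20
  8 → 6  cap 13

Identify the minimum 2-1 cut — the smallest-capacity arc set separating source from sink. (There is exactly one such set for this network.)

augment #1: 2→4→1 push 13
augment #2: 2→6→1 push 14
augment #3: 2→7→1 push 3
augment #4: 2→0→5→1 push 13
augment #5: 2→6→3→1 push 7
augment #6: 2→7→5→1 push 4
augment #7: 2→7→8→1 push 12
augment #8: 2→7→5→4→1 push 1
augment #9: 2→0→7→5→4→1 push 7
augment #10: 2→0→7→6→3→1 push 4
max flow = 78; residual-reachable set from 2 gives S-side
cut edges (S→T): {(0,5), (2,4), (3,1), (6,1), (7,1), (7,5), (7,8)} total cap 78

Min-cut arcs: {(0,5), (2,4), (3,1), (6,1), (7,1), (7,5), (7,8)} (total capacity 78)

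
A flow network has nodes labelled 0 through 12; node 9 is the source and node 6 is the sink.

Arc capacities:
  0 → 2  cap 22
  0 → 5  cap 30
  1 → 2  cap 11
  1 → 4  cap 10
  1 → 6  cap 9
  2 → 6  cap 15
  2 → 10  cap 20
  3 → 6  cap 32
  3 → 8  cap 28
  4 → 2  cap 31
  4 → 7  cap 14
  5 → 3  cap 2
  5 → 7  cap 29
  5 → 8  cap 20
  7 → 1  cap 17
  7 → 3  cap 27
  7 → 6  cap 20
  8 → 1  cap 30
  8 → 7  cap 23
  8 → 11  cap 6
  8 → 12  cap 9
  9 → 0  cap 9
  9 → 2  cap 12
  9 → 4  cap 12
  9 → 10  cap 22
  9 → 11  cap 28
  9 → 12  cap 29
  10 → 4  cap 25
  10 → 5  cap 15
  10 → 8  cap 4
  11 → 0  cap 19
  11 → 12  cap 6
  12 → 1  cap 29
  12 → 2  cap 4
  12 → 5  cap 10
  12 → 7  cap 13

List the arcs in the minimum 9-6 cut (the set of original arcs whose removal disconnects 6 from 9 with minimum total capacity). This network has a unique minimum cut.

augment #1: 9→2→6 push 12
augment #2: 9→0→2→6 push 3
augment #3: 9→4→7→6 push 12
augment #4: 9→12→1→6 push 9
augment #5: 9→12→7→6 push 8
augment #6: 9→0→5→3→6 push 2
augment #7: 9→12→7→3→6 push 5
augment #8: 9→0→5→7→3→6 push 4
augment #9: 9→10→4→7→3→6 push 2
augment #10: 9→10→5→7→3→6 push 15
augment #11: 9→10→8→7→3→6 push 1
max flow = 73; residual-reachable set from 9 gives S-side
cut edges (S→T): {(1,6), (2,6), (5,3), (7,3), (7,6)} total cap 73

Min-cut arcs: {(1,6), (2,6), (5,3), (7,3), (7,6)} (total capacity 73)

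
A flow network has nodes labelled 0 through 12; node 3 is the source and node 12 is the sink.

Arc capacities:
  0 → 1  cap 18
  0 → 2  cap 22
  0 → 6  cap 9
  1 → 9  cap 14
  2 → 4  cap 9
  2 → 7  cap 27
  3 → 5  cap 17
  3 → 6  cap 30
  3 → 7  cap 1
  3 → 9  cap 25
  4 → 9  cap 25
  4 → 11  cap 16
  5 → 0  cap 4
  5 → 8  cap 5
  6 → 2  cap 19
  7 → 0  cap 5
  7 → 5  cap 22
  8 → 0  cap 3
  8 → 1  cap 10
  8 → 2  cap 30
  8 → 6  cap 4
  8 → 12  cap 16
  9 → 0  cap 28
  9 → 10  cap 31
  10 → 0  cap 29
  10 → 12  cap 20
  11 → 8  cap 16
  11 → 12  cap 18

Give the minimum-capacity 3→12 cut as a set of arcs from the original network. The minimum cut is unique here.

augment #1: 3→5→8→12 push 5
augment #2: 3→9→10→12 push 20
augment #3: 3→6→2→4→11→12 push 9
max flow = 34; residual-reachable set from 3 gives S-side
cut edges (S→T): {(2,4), (5,8), (10,12)} total cap 34

Min-cut arcs: {(2,4), (5,8), (10,12)} (total capacity 34)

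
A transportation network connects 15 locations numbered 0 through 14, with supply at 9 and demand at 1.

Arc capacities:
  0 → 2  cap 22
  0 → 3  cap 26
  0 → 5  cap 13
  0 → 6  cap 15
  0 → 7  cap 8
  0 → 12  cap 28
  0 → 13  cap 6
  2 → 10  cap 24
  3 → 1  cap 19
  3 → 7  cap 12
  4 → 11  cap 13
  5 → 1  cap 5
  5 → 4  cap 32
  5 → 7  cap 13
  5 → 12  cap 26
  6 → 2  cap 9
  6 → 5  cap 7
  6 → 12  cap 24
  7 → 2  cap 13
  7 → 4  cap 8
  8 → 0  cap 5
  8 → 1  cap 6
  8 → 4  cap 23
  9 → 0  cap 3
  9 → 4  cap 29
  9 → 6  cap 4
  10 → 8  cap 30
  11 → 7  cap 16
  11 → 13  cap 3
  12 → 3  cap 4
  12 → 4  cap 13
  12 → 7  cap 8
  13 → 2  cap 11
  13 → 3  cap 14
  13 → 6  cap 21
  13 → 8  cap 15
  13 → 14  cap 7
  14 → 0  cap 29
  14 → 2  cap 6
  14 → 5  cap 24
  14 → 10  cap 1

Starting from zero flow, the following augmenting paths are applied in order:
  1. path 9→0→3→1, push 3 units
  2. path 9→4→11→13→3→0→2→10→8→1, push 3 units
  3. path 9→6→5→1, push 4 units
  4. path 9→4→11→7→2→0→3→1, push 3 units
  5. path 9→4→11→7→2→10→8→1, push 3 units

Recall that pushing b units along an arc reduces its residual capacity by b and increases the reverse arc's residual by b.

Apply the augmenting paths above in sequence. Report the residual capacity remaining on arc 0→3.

after path 1 (9→0→3→1, push 3): res(0,3)=23
after path 2 (9→4→11→13→3→0→2→10→8→1, push 3): res(0,3)=26
after path 3 (9→6→5→1, push 4): res(0,3)=26
after path 4 (9→4→11→7→2→0→3→1, push 3): res(0,3)=23
after path 5 (9→4→11→7→2→10→8→1, push 3): res(0,3)=23

Residual capacity of (0,3): 23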